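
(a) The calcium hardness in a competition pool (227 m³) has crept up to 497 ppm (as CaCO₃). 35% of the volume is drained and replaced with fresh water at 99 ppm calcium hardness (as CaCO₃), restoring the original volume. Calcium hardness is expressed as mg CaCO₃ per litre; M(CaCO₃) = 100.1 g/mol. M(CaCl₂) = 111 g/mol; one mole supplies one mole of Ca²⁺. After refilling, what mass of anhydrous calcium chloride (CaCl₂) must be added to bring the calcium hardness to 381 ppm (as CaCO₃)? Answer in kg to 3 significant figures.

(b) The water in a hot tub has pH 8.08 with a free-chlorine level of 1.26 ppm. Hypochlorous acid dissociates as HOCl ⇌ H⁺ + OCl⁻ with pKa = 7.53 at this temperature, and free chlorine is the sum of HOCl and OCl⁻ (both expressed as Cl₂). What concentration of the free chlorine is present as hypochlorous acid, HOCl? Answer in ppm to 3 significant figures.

(a) 5.87 kg; (b) 0.277 ppm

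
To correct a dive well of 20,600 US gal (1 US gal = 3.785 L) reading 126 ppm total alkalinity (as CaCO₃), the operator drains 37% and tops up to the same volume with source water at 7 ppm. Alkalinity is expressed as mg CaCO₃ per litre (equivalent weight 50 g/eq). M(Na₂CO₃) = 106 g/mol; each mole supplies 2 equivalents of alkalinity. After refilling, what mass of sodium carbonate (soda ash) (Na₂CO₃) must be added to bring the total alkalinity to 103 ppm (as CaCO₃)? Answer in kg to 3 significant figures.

1.74 kg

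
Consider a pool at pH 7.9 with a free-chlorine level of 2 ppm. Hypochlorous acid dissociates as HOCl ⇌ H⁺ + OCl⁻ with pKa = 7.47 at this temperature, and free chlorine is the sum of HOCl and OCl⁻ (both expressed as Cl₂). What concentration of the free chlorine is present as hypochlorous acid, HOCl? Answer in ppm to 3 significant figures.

[OCl⁻]/[HOCl] = 10^(pH − pKa) = 10^(7.9 − 7.47) = 10^0.43 = 2.692.
Fraction as HOCl = 1 / (1 + 2.692) = 0.2709.
HOCl = 0.2709 × 2 ppm = 0.5418 ppm.

0.542 ppm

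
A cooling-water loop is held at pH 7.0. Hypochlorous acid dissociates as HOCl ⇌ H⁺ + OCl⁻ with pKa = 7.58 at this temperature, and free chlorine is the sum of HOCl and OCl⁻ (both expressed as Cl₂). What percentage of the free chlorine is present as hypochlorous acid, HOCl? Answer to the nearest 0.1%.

[OCl⁻]/[HOCl] = 10^(pH − pKa) = 10^(7.0 − 7.58) = 10^-0.58 = 0.263.
Fraction as HOCl = 1 / (1 + 0.263) = 0.7917.

79.2%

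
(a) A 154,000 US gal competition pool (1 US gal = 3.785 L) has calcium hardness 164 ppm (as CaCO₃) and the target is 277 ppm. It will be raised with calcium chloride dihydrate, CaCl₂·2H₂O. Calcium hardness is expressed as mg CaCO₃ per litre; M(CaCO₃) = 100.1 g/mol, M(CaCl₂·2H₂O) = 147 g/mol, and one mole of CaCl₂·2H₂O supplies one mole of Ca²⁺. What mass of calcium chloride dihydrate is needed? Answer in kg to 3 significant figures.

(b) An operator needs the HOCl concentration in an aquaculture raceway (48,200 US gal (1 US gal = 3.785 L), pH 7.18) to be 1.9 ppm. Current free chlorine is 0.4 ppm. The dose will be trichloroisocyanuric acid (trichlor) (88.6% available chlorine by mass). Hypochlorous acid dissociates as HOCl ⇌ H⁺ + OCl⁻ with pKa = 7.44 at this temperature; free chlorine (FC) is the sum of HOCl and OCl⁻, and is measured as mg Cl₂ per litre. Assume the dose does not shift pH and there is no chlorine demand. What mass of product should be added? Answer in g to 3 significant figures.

(a) 96.7 kg; (b) 524 g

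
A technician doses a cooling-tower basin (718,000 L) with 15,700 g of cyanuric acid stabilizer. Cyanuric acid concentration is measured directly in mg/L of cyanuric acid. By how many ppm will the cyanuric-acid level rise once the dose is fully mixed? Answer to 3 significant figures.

21.9 ppm

Rise: 15,700 g / 718,000 L × 1000 = 21.87 mg/L.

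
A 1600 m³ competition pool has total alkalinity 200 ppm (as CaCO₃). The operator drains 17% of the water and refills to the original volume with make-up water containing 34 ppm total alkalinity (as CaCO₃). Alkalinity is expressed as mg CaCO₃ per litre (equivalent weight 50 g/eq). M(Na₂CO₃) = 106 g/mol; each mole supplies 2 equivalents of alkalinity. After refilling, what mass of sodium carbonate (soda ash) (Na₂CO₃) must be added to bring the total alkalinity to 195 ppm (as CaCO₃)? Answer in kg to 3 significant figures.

39.4 kg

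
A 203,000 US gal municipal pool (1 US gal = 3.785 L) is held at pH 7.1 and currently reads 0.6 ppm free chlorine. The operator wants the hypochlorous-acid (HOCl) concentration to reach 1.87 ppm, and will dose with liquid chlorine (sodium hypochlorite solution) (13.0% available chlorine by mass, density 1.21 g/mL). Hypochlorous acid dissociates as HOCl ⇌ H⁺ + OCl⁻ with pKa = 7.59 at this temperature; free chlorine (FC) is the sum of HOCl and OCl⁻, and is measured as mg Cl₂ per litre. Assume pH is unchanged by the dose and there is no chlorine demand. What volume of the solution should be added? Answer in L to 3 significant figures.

Volume: 203,000 US gal × 3.785 L/gal = 768,355 L.
[OCl⁻]/[HOCl] = 10^(pH − pKa) = 10^(7.1 − 7.59) = 0.3236; fraction as HOCl = 1/(1 + 0.3236) = 0.7555.
Free chlorine required for 1.87 ppm HOCl: 1.87 / 0.7555 = 2.475 ppm.
FC to add: 2.475 − 0.6 = 1.875 mg/L as Cl₂.
Cl₂ equivalent: 1.875 mg/L × 768,355 L = 1441 g.
Product at 13.0% available Cl: 1441 / 0.13 = 11,080 g.
Volume: 11,080 g ÷ 1.21 g/mL = 9159 mL.

9.16 L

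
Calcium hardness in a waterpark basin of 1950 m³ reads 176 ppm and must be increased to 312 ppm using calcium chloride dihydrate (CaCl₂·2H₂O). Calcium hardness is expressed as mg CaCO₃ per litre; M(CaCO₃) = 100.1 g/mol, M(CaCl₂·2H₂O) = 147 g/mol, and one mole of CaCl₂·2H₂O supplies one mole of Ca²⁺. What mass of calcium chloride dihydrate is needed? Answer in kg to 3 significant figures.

389 kg

Volume: 1950 m³ = 1,950,000 L.
Hardness to add: (312 − 176) = 136 mg/L as CaCO₃ × 1,950,000 L = 265,200 g as CaCO₃.
Moles of Ca²⁺ (1 mol Ca²⁺ ≡ 1 mol CaCO₃): 265,200 / 100.1 g/mol = 2649 mol.
Mass of CaCl₂·2H₂O: 2649 × 147 = 389,500 g.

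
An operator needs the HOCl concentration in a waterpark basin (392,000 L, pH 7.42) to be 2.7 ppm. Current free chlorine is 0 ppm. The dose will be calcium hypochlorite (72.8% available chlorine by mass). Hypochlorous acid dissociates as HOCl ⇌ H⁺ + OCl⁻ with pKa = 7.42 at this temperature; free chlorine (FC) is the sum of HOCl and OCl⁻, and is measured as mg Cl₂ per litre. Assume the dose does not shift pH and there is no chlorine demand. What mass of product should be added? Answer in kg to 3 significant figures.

[OCl⁻]/[HOCl] = 10^(pH − pKa) = 10^(7.42 − 7.42) = 1; fraction as HOCl = 1/(1 + 1) = 0.5.
Free chlorine required for 2.7 ppm HOCl: 2.7 / 0.5 = 5.4 ppm.
FC to add: 5.4 − 0 = 5.4 mg/L as Cl₂.
Cl₂ equivalent: 5.4 mg/L × 392,000 L = 2117 g.
Product at 72.8% available Cl: 2117 / 0.728 = 2908 g.

2.91 kg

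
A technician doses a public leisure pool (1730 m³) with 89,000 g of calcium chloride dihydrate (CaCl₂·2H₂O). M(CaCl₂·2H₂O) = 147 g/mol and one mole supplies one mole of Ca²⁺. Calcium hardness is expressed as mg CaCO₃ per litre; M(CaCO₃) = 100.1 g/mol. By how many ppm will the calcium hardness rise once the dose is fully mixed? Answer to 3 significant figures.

Volume: 1730 m³ = 1,730,000 L.
Moles of Ca²⁺: 89,000 g ÷ 147 g/mol = 605.4 mol.
As CaCO₃: 605.4 mol × 100.1 g/mol = 60,600 g.
Rise: 60,600 g / 1,730,000 L × 1000 = 35.03 mg/L.

35.0 ppm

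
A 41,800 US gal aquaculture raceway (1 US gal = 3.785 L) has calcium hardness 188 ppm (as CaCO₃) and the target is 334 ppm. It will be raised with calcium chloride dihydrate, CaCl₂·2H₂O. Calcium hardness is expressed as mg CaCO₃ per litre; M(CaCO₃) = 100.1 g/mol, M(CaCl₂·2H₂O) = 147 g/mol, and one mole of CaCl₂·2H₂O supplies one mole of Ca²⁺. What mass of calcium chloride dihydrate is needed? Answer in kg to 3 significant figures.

33.9 kg

Volume: 41,800 US gal × 3.785 L/gal = 158,213 L.
Hardness to add: (334 − 188) = 146 mg/L as CaCO₃ × 158,213 L = 23,100 g as CaCO₃.
Moles of Ca²⁺ (1 mol Ca²⁺ ≡ 1 mol CaCO₃): 23,100 / 100.1 g/mol = 230.8 mol.
Mass of CaCl₂·2H₂O: 230.8 × 147 = 33,920 g.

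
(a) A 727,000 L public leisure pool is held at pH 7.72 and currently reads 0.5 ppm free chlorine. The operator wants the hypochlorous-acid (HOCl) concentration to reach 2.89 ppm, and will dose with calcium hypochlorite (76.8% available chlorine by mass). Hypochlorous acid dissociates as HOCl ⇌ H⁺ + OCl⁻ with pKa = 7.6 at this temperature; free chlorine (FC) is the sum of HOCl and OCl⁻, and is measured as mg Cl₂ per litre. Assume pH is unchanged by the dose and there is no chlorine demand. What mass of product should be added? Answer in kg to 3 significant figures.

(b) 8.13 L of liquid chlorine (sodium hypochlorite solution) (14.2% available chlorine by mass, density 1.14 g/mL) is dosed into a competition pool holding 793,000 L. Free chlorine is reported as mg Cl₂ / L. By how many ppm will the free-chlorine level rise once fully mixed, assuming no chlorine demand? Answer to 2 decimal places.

(a) [OCl⁻]/[HOCl] = 10^(pH − pKa) = 10^(7.72 − 7.6) = 1.318; fraction as HOCl = 1/(1 + 1.318) = 0.4314.
(a) Free chlorine required for 2.89 ppm HOCl: 2.89 / 0.4314 = 6.7 ppm.
(a) FC to add: 6.7 − 0.5 = 6.2 mg/L as Cl₂.
(a) Cl₂ equivalent: 6.2 mg/L × 727,000 L = 4507 g.
(a) Product at 76.8% available Cl: 4507 / 0.768 = 5869 g.

(b) Mass of solution: 8.13 L × 1000 mL/L × 1.14 g/mL = 9268 g.
(b) Available chlorine delivered: 9268 g × 0.142 = 1316 g as Cl₂.
(b) Concentration rise: 1316 g / 793,000 L = 1.66 mg/L = 1.66 ppm.

(a) 5.87 kg; (b) 1.66 ppm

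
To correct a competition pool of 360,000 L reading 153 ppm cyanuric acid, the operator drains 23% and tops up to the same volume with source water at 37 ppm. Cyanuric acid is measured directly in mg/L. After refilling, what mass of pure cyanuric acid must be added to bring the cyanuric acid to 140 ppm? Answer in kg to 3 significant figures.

4.92 kg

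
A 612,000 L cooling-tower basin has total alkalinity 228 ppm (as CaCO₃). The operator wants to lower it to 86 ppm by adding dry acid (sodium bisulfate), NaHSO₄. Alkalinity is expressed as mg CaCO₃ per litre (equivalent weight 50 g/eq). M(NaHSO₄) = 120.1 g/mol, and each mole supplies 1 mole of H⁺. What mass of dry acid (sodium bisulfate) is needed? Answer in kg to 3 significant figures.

209 kg

Alkalinity to neutralize: (228 − 86) = 142 mg/L as CaCO₃ × 612,000 L = 86,900 g as CaCO₃.
Equivalents of H⁺ required: 86,900 ÷ 50 g/eq = 1738 eq = 1738 mol NaHSO₄.
Mass of NaHSO₄: 1738 × 120.1 = 208,700 g.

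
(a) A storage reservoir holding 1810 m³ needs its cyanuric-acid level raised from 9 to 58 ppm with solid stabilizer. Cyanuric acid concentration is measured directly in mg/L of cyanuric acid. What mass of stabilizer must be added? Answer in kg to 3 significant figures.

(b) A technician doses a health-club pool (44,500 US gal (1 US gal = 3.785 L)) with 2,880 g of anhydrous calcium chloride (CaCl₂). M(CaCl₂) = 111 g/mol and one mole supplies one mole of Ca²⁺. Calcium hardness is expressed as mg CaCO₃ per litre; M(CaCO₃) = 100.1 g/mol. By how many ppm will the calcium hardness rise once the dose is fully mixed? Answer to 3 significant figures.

(a) 88.7 kg; (b) 15.4 ppm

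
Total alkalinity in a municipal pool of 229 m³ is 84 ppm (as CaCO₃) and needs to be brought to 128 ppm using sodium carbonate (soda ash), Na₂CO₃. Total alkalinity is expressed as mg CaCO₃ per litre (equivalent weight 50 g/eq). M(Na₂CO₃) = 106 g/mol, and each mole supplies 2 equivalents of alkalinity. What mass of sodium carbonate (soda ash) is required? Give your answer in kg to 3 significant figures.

10.7 kg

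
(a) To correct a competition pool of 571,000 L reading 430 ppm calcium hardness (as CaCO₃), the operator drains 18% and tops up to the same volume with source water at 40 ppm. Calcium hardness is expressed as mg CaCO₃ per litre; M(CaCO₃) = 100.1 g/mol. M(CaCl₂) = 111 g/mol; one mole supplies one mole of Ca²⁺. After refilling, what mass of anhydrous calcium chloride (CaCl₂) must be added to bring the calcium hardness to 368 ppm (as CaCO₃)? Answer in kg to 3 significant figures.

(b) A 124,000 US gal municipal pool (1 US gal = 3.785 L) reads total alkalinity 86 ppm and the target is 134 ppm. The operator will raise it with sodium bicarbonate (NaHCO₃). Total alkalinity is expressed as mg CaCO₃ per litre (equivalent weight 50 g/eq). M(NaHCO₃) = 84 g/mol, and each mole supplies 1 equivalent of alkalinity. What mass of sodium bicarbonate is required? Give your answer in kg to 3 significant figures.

(a) 5.19 kg; (b) 37.8 kg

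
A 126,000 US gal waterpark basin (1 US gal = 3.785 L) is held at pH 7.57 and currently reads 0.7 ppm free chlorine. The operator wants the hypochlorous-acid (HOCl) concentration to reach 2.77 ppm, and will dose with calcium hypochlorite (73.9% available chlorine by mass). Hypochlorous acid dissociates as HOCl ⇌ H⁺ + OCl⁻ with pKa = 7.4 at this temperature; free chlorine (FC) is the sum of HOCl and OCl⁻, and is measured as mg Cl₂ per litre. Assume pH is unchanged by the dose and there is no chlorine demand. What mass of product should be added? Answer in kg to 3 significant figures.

3.98 kg

Volume: 126,000 US gal × 3.785 L/gal = 476,910 L.
[OCl⁻]/[HOCl] = 10^(pH − pKa) = 10^(7.57 − 7.4) = 1.479; fraction as HOCl = 1/(1 + 1.479) = 0.4034.
Free chlorine required for 2.77 ppm HOCl: 2.77 / 0.4034 = 6.867 ppm.
FC to add: 6.867 − 0.7 = 6.167 mg/L as Cl₂.
Cl₂ equivalent: 6.167 mg/L × 476,910 L = 2941 g.
Product at 73.9% available Cl: 2941 / 0.739 = 3980 g.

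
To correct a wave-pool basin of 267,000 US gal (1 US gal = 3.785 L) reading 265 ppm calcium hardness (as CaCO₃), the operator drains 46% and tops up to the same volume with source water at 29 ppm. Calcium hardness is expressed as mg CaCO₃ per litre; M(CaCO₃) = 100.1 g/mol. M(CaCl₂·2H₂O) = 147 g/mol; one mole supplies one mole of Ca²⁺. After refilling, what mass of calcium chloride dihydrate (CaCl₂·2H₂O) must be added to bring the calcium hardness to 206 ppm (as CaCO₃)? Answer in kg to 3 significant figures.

73.6 kg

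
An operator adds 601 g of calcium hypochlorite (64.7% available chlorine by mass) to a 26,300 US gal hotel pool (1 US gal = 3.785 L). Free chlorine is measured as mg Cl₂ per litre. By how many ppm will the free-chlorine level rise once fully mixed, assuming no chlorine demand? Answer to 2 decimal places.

Volume: 26,300 US gal × 3.785 L/gal = 99,546 L.
Available chlorine delivered: 601 g × 0.647 = 388.8 g as Cl₂.
Concentration rise: 388.8 g / 99,546 L = 3.906 mg/L = 3.91 ppm.

3.91 ppm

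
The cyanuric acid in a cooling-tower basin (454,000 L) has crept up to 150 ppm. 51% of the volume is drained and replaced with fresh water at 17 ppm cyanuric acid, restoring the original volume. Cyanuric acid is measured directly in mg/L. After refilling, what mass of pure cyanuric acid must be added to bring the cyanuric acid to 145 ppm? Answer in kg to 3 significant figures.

28.5 kg

After draining 51% and refilling: 150 × 0.49 + 17 × 0.51 = 82.17 ppm.
Deficit to target: 145 − 82.17 = 62.83 mg/L.
Mass: 62.83 mg/L × 454,000 L = 28,520 g cyanuric acid.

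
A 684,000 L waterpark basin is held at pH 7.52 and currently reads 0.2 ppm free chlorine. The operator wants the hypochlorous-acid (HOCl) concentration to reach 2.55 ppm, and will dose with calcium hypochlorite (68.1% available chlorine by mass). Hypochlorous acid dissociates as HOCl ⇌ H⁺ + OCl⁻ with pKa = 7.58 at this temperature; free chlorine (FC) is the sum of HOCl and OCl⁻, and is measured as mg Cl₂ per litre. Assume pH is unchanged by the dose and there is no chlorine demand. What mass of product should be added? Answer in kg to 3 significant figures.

[OCl⁻]/[HOCl] = 10^(pH − pKa) = 10^(7.52 − 7.58) = 0.871; fraction as HOCl = 1/(1 + 0.871) = 0.5345.
Free chlorine required for 2.55 ppm HOCl: 2.55 / 0.5345 = 4.771 ppm.
FC to add: 4.771 − 0.2 = 4.571 mg/L as Cl₂.
Cl₂ equivalent: 4.571 mg/L × 684,000 L = 3127 g.
Product at 68.1% available Cl: 3127 / 0.681 = 4591 g.

4.59 kg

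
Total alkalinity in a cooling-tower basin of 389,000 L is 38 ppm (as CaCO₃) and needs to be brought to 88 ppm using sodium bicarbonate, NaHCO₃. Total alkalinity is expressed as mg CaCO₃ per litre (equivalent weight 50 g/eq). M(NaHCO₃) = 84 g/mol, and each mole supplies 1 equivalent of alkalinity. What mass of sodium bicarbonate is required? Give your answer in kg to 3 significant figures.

Alkalinity to add: (88 − 38) = 50 mg/L as CaCO₃ × 389,000 L = 19,450 g as CaCO₃.
Equivalents: 19,450 g ÷ 50 g/eq = 389 eq.
NaHCO₃ supplies 1 eq per mole → 389 mol.
Mass: 389 mol × 84 g/mol = 32,680 g.

32.7 kg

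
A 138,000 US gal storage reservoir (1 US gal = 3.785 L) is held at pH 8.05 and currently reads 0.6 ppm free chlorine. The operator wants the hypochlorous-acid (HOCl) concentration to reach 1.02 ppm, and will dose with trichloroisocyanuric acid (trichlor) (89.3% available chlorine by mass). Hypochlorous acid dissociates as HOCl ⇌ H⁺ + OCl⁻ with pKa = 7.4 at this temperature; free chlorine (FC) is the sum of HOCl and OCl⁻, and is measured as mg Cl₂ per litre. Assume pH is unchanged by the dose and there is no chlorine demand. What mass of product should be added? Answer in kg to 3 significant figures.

Volume: 138,000 US gal × 3.785 L/gal = 522,330 L.
[OCl⁻]/[HOCl] = 10^(pH − pKa) = 10^(8.05 − 7.4) = 4.467; fraction as HOCl = 1/(1 + 4.467) = 0.1829.
Free chlorine required for 1.02 ppm HOCl: 1.02 / 0.1829 = 5.576 ppm.
FC to add: 5.576 − 0.6 = 4.976 mg/L as Cl₂.
Cl₂ equivalent: 4.976 mg/L × 522,330 L = 2599 g.
Product at 89.3% available Cl: 2599 / 0.893 = 2911 g.

2.91 kg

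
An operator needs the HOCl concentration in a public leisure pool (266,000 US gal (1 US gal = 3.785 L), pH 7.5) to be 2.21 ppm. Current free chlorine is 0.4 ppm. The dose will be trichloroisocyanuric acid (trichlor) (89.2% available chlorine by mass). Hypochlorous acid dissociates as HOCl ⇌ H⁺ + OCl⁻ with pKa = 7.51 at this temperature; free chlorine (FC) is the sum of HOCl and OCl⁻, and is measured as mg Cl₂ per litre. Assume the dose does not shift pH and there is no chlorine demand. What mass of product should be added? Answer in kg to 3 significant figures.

Volume: 266,000 US gal × 3.785 L/gal = 1,006,810 L.
[OCl⁻]/[HOCl] = 10^(pH − pKa) = 10^(7.5 − 7.51) = 0.9772; fraction as HOCl = 1/(1 + 0.9772) = 0.5058.
Free chlorine required for 2.21 ppm HOCl: 2.21 / 0.5058 = 4.37 ppm.
FC to add: 4.37 − 0.4 = 3.97 mg/L as Cl₂.
Cl₂ equivalent: 3.97 mg/L × 1,006,810 L = 3997 g.
Product at 89.2% available Cl: 3997 / 0.892 = 4481 g.

4.48 kg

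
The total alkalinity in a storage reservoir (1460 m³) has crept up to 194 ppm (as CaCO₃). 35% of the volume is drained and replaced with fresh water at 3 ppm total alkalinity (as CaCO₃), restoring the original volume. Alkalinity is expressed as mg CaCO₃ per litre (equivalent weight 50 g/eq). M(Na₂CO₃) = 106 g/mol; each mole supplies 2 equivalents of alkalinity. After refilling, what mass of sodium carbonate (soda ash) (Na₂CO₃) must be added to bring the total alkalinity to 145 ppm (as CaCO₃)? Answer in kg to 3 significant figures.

27.6 kg

Volume: 1460 m³ = 1,460,000 L.
After draining 35% and refilling: 194 × 0.65 + 3 × 0.35 = 127.15 ppm.
Deficit to target: 145 − 127.15 = 17.85 mg/L.
As CaCO₃: 17.85 mg/L × 1,460,000 L = 26,060 g; ÷ 50 g/eq ÷ 2 = 260.6 mol Na₂CO₃.
Mass: 260.6 × 106 = 27,620 g.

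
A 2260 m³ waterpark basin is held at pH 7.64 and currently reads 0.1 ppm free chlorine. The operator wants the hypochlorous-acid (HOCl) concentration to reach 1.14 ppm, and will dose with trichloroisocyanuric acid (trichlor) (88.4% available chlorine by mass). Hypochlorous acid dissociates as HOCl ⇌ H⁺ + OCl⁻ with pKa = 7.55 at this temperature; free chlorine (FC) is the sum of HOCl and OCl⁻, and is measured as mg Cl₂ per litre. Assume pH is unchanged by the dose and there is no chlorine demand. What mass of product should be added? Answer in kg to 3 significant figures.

6.24 kg

Volume: 2260 m³ = 2,260,000 L.
[OCl⁻]/[HOCl] = 10^(pH − pKa) = 10^(7.64 − 7.55) = 1.23; fraction as HOCl = 1/(1 + 1.23) = 0.4484.
Free chlorine required for 1.14 ppm HOCl: 1.14 / 0.4484 = 2.543 ppm.
FC to add: 2.543 − 0.1 = 2.443 mg/L as Cl₂.
Cl₂ equivalent: 2.443 mg/L × 2,260,000 L = 5520 g.
Product at 88.4% available Cl: 5520 / 0.884 = 6244 g.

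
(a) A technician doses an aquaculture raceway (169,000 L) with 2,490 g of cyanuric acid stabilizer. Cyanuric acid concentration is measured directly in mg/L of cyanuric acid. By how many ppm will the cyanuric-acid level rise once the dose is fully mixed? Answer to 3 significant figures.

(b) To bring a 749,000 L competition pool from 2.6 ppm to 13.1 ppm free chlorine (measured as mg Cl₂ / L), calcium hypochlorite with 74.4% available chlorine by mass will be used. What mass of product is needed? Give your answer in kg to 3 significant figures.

(a) 14.7 ppm; (b) 10.6 kg

(a) Rise: 2,490 g / 169,000 L × 1000 = 14.73 mg/L.

(b) Chlorine deficit: 13.1 − 2.6 = 10.5 ppm = 10.5 mg/L as Cl₂.
(b) Cl₂ equivalent needed: 10.5 mg/L × 749,000 L = 7,864,000 mg = 7864 g.
(b) Product at 74.4% available chlorine: 7864 / 0.744 = 10,570 g.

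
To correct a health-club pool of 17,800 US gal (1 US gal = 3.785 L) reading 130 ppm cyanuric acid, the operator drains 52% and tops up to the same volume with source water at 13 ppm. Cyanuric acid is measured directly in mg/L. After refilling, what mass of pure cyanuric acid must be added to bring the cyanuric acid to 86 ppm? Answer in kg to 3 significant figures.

1.13 kg

Volume: 17,800 US gal × 3.785 L/gal = 67,373 L.
After draining 52% and refilling: 130 × 0.48 + 13 × 0.52 = 69.16 ppm.
Deficit to target: 86 − 69.16 = 16.84 mg/L.
Mass: 16.84 mg/L × 67,373 L = 1135 g cyanuric acid.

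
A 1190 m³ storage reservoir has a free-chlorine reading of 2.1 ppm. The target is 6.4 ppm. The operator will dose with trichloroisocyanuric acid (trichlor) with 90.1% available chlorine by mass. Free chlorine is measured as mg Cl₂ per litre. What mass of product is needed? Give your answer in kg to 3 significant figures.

Volume: 1190 m³ = 1,190,000 L.
Chlorine deficit: 6.4 − 2.1 = 4.3 ppm = 4.3 mg/L as Cl₂.
Cl₂ equivalent needed: 4.3 mg/L × 1,190,000 L = 5,117,000 mg = 5117 g.
Product at 90.1% available chlorine: 5117 / 0.901 = 5679 g.

5.68 kg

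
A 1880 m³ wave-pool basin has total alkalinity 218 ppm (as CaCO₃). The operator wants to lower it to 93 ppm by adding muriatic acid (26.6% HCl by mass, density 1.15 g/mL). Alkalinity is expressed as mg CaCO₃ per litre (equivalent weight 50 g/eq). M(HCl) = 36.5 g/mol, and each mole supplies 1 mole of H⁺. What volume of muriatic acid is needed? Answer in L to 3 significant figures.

Volume: 1880 m³ = 1,880,000 L.
Alkalinity to neutralize: (218 − 93) = 125 mg/L as CaCO₃ × 1,880,000 L = 235,000 g as CaCO₃.
Equivalents of H⁺ required: 235,000 ÷ 50 g/eq = 4700 eq = 4700 mol HCl.
Mass of HCl: 4700 × 36.5 = 171,600 g.
Mass of 26.6% solution: 171,600 / 0.266 = 644,900 g.
Volume: 644,900 g ÷ 1.15 g/mL = 560,800 mL.

561 L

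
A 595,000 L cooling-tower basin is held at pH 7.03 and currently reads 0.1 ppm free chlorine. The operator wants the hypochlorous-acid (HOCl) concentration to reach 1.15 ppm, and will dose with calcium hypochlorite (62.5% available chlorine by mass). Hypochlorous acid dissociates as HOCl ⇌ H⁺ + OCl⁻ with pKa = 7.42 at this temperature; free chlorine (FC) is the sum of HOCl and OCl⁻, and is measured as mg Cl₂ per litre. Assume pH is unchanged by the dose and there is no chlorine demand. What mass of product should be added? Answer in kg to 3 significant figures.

1.45 kg

[OCl⁻]/[HOCl] = 10^(pH − pKa) = 10^(7.03 − 7.42) = 0.4074; fraction as HOCl = 1/(1 + 0.4074) = 0.7105.
Free chlorine required for 1.15 ppm HOCl: 1.15 / 0.7105 = 1.618 ppm.
FC to add: 1.618 − 0.1 = 1.518 mg/L as Cl₂.
Cl₂ equivalent: 1.518 mg/L × 595,000 L = 903.5 g.
Product at 62.5% available Cl: 903.5 / 0.625 = 1446 g.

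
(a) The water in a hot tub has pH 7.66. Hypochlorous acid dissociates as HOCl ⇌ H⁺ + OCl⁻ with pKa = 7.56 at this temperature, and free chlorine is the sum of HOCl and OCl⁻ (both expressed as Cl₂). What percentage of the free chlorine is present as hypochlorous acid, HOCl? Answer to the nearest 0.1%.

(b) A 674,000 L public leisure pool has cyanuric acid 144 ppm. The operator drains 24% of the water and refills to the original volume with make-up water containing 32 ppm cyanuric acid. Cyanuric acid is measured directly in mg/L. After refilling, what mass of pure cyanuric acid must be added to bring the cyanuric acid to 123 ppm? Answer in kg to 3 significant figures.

(a) [OCl⁻]/[HOCl] = 10^(pH − pKa) = 10^(7.66 − 7.56) = 10^0.10 = 1.259.
(a) Fraction as HOCl = 1 / (1 + 1.259) = 0.4427.

(b) After draining 24% and refilling: 144 × 0.76 + 32 × 0.24 = 117.12 ppm.
(b) Deficit to target: 123 − 117.12 = 5.88 mg/L.
(b) Mass: 5.88 mg/L × 674,000 L = 3963 g cyanuric acid.

(a) 44.3%; (b) 3.96 kg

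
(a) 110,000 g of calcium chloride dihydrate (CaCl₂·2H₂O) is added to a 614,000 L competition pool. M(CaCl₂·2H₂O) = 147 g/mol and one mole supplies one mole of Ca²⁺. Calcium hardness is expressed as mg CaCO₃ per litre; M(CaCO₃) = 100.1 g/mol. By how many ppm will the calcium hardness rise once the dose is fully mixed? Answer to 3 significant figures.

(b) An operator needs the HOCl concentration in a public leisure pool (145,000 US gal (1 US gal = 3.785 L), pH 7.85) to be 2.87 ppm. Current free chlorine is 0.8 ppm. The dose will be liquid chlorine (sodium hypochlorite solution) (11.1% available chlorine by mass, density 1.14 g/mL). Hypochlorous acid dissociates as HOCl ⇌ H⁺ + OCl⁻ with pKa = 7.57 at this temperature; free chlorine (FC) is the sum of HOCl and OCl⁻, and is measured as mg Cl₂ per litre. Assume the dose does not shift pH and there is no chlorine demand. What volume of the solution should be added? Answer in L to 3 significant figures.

(a) Moles of Ca²⁺: 110,000 g ÷ 147 g/mol = 748.3 mol.
(a) As CaCO₃: 748.3 mol × 100.1 g/mol = 74,900 g.
(a) Rise: 74,900 g / 614,000 L × 1000 = 122 mg/L.

(b) Volume: 145,000 US gal × 3.785 L/gal = 548,825 L.
(b) [OCl⁻]/[HOCl] = 10^(pH − pKa) = 10^(7.85 − 7.57) = 1.905; fraction as HOCl = 1/(1 + 1.905) = 0.3442.
(b) Free chlorine required for 2.87 ppm HOCl: 2.87 / 0.3442 = 8.339 ppm.
(b) FC to add: 8.339 − 0.8 = 7.539 mg/L as Cl₂.
(b) Cl₂ equivalent: 7.539 mg/L × 548,825 L = 4137 g.
(b) Product at 11.1% available Cl: 4137 / 0.111 = 37,270 g.
(b) Volume: 37,270 g ÷ 1.14 g/mL = 32,700 mL.

(a) 122 ppm; (b) 32.7 L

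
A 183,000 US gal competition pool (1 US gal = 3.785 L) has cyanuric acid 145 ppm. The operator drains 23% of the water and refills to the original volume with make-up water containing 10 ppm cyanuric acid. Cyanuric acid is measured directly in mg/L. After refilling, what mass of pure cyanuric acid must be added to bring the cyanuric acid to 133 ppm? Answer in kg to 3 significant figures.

13.2 kg

Volume: 183,000 US gal × 3.785 L/gal = 692,655 L.
After draining 23% and refilling: 145 × 0.77 + 10 × 0.23 = 113.95 ppm.
Deficit to target: 133 − 113.95 = 19.05 mg/L.
Mass: 19.05 mg/L × 692,655 L = 13,200 g cyanuric acid.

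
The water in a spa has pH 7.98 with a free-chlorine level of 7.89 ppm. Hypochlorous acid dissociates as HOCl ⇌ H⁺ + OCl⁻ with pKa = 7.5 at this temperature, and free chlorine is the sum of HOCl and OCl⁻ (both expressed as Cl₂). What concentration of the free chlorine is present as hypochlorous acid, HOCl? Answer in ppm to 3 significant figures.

1.96 ppm

[OCl⁻]/[HOCl] = 10^(pH − pKa) = 10^(7.98 − 7.5) = 10^0.48 = 3.02.
Fraction as HOCl = 1 / (1 + 3.02) = 0.2488.
HOCl = 0.2488 × 7.89 ppm = 1.963 ppm.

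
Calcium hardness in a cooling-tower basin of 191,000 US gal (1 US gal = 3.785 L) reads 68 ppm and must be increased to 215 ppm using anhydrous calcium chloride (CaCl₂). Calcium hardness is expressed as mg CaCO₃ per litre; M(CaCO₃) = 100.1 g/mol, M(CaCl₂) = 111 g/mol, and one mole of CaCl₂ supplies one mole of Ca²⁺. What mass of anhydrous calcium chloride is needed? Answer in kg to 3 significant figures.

Volume: 191,000 US gal × 3.785 L/gal = 722,935 L.
Hardness to add: (215 − 68) = 147 mg/L as CaCO₃ × 722,935 L = 106,300 g as CaCO₃.
Moles of Ca²⁺ (1 mol Ca²⁺ ≡ 1 mol CaCO₃): 106,300 / 100.1 g/mol = 1062 mol.
Mass of CaCl₂: 1062 × 111 = 117,800 g.

118 kg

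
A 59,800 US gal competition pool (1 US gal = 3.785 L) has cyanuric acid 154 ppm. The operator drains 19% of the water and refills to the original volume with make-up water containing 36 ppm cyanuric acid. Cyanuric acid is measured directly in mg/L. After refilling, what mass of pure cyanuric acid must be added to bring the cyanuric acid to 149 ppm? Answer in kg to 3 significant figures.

Volume: 59,800 US gal × 3.785 L/gal = 226,343 L.
After draining 19% and refilling: 154 × 0.81 + 36 × 0.19 = 131.58 ppm.
Deficit to target: 149 − 131.58 = 17.42 mg/L.
Mass: 17.42 mg/L × 226,343 L = 3943 g cyanuric acid.

3.94 kg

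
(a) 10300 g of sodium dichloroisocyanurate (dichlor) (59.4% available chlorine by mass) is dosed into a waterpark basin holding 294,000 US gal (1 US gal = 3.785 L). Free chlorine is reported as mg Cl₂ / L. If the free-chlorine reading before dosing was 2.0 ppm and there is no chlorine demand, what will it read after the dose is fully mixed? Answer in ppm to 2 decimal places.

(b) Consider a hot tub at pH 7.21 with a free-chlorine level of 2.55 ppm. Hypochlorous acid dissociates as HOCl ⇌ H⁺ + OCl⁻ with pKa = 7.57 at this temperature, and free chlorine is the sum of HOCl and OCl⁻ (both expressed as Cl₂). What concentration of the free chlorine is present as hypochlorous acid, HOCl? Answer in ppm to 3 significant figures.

(a) 7.50 ppm; (b) 1.78 ppm

(a) Volume: 294,000 US gal × 3.785 L/gal = 1,112,790 L.
(a) Available chlorine delivered: 10,300 g × 0.594 = 6118 g as Cl₂.
(a) Concentration rise: 6118 g / 1,112,790 L = 5.498 mg/L = 5.50 ppm.
(a) Final FC: 2.0 + 5.50 = 7.50 ppm.

(b) [OCl⁻]/[HOCl] = 10^(pH − pKa) = 10^(7.21 − 7.57) = 10^-0.36 = 0.4365.
(b) Fraction as HOCl = 1 / (1 + 0.4365) = 0.6961.
(b) HOCl = 0.6961 × 2.55 ppm = 1.775 ppm.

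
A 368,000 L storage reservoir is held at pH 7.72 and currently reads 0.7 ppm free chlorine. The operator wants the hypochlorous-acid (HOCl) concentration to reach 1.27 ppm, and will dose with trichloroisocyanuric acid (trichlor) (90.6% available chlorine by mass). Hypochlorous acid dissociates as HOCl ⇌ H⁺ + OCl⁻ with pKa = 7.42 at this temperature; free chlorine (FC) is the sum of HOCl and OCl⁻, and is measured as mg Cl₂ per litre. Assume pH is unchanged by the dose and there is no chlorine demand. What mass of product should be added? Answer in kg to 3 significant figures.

1.26 kg

[OCl⁻]/[HOCl] = 10^(pH − pKa) = 10^(7.72 − 7.42) = 1.995; fraction as HOCl = 1/(1 + 1.995) = 0.3339.
Free chlorine required for 1.27 ppm HOCl: 1.27 / 0.3339 = 3.804 ppm.
FC to add: 3.804 − 0.7 = 3.104 mg/L as Cl₂.
Cl₂ equivalent: 3.104 mg/L × 368,000 L = 1142 g.
Product at 90.6% available Cl: 1142 / 0.906 = 1261 g.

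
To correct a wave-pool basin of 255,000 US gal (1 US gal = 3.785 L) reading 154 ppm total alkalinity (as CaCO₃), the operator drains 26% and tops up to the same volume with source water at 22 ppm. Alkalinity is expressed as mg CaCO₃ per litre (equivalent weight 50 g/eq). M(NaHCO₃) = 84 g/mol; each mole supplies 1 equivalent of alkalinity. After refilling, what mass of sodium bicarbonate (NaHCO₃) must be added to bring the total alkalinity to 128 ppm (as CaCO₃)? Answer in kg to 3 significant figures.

Volume: 255,000 US gal × 3.785 L/gal = 965,175 L.
After draining 26% and refilling: 154 × 0.74 + 22 × 0.26 = 119.68 ppm.
Deficit to target: 128 − 119.68 = 8.32 mg/L.
As CaCO₃: 8.32 mg/L × 965,175 L = 8030 g; ÷ 50 g/eq ÷ 1 = 160.6 mol NaHCO₃.
Mass: 160.6 × 84 = 13,490 g.

13.5 kg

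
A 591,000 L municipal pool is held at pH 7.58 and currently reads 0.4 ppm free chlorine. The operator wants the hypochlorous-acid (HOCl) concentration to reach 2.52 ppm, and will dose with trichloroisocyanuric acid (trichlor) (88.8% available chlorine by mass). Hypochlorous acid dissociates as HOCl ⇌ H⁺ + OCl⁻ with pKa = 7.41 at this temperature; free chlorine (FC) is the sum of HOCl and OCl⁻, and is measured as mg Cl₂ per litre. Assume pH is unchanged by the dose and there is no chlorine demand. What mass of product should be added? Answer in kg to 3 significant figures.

3.89 kg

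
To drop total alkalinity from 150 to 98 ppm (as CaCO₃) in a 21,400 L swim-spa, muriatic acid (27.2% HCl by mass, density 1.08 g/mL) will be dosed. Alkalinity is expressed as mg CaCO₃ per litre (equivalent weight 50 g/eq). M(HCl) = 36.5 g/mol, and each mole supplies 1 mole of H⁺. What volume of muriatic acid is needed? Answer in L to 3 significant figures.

Alkalinity to neutralize: (150 − 98) = 52 mg/L as CaCO₃ × 21,400 L = 1113 g as CaCO₃.
Equivalents of H⁺ required: 1113 ÷ 50 g/eq = 22.26 eq = 22.26 mol HCl.
Mass of HCl: 22.26 × 36.5 = 812.3 g.
Mass of 27.2% solution: 812.3 / 0.272 = 2987 g.
Volume: 2987 g ÷ 1.08 g/mL = 2765 mL.

2.77 L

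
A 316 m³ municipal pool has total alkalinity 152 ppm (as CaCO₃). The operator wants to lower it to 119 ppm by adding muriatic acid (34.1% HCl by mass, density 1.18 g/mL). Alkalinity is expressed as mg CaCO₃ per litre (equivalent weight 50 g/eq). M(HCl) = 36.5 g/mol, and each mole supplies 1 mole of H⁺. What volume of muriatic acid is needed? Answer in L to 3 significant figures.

Volume: 316 m³ = 316,000 L.
Alkalinity to neutralize: (152 − 119) = 33 mg/L as CaCO₃ × 316,000 L = 10,430 g as CaCO₃.
Equivalents of H⁺ required: 10,430 ÷ 50 g/eq = 208.6 eq = 208.6 mol HCl.
Mass of HCl: 208.6 × 36.5 = 7612 g.
Mass of 34.1% solution: 7612 / 0.341 = 22,320 g.
Volume: 22,320 g ÷ 1.18 g/mL = 18,920 mL.

18.9 L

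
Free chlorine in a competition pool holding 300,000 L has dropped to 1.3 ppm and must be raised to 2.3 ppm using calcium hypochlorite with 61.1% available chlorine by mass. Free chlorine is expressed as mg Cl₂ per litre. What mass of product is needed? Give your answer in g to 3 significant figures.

491 g

Chlorine deficit: 2.3 − 1.3 = 1 ppm = 1 mg/L as Cl₂.
Cl₂ equivalent needed: 1 mg/L × 300,000 L = 300,000 mg = 300 g.
Product at 61.1% available chlorine: 300 / 0.611 = 491 g.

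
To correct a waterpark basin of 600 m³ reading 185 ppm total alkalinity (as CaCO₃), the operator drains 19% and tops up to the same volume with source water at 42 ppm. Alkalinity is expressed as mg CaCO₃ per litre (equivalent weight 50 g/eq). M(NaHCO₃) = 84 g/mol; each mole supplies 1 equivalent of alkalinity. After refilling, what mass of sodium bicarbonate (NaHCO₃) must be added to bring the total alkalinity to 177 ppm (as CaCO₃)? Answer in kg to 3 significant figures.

19.3 kg

Volume: 600 m³ = 600,000 L.
After draining 19% and refilling: 185 × 0.81 + 42 × 0.19 = 157.83 ppm.
Deficit to target: 177 − 157.83 = 19.17 mg/L.
As CaCO₃: 19.17 mg/L × 600,000 L = 11,500 g; ÷ 50 g/eq ÷ 1 = 230 mol NaHCO₃.
Mass: 230 × 84 = 19,320 g.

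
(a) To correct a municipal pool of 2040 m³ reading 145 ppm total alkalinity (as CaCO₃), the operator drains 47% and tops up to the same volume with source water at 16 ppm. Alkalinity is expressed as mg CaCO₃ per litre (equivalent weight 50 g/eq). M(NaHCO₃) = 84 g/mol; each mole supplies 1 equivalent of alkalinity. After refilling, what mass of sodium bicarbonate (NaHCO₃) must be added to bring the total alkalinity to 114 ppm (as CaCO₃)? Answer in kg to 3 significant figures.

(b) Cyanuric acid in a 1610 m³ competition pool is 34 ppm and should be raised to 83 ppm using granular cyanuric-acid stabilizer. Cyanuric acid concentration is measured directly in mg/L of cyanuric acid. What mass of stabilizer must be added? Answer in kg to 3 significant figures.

(a) 102 kg; (b) 78.9 kg

(a) Volume: 2040 m³ = 2,040,000 L.
(a) After draining 47% and refilling: 145 × 0.53 + 16 × 0.47 = 84.37 ppm.
(a) Deficit to target: 114 − 84.37 = 29.63 mg/L.
(a) As CaCO₃: 29.63 mg/L × 2,040,000 L = 60,450 g; ÷ 50 g/eq ÷ 1 = 1209 mol NaHCO₃.
(a) Mass: 1209 × 84 = 101,500 g.

(b) Volume: 1610 m³ = 1,610,000 L.
(b) CYA to add: (83 − 34) = 49 mg/L × 1,610,000 L = 78,890 g cyanuric acid.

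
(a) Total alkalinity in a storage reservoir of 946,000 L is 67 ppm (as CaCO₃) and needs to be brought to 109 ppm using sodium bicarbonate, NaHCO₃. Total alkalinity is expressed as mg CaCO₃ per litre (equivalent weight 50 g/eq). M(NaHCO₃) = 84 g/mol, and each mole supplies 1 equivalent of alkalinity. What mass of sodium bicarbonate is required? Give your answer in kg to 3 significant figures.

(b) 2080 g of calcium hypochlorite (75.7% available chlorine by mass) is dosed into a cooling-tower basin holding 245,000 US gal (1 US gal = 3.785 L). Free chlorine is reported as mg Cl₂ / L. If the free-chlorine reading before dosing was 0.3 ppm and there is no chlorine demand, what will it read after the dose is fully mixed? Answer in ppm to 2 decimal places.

(a) 66.7 kg; (b) 2.00 ppm

(a) Alkalinity to add: (109 − 67) = 42 mg/L as CaCO₃ × 946,000 L = 39,730 g as CaCO₃.
(a) Equivalents: 39,730 g ÷ 50 g/eq = 794.6 eq.
(a) NaHCO₃ supplies 1 eq per mole → 794.6 mol.
(a) Mass: 794.6 mol × 84 g/mol = 66,750 g.

(b) Volume: 245,000 US gal × 3.785 L/gal = 927,325 L.
(b) Available chlorine delivered: 2080 g × 0.757 = 1575 g as Cl₂.
(b) Concentration rise: 1575 g / 927,325 L = 1.698 mg/L = 1.70 ppm.
(b) Final FC: 0.3 + 1.70 = 2.00 ppm.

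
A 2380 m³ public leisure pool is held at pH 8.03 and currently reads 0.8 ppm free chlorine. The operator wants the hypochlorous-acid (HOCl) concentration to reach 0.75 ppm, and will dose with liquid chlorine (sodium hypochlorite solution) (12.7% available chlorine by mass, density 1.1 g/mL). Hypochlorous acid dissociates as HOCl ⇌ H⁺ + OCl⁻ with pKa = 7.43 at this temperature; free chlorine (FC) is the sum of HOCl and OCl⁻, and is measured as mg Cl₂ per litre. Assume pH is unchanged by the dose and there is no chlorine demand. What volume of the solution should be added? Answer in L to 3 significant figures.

50.0 L

Volume: 2380 m³ = 2,380,000 L.
[OCl⁻]/[HOCl] = 10^(pH − pKa) = 10^(8.03 − 7.43) = 3.981; fraction as HOCl = 1/(1 + 3.981) = 0.2008.
Free chlorine required for 0.75 ppm HOCl: 0.75 / 0.2008 = 3.736 ppm.
FC to add: 3.736 − 0.8 = 2.936 mg/L as Cl₂.
Cl₂ equivalent: 2.936 mg/L × 2,380,000 L = 6987 g.
Product at 12.7% available Cl: 6987 / 0.127 = 55,020 g.
Volume: 55,020 g ÷ 1.1 g/mL = 50,020 mL.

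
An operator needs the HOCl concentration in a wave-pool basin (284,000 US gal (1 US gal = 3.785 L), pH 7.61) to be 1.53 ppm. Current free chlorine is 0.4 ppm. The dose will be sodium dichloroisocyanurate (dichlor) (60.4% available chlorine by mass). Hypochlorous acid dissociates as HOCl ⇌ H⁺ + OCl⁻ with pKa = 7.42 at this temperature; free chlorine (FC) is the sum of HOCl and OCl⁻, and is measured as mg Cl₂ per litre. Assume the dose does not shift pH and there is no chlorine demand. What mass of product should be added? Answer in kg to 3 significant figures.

6.23 kg

Volume: 284,000 US gal × 3.785 L/gal = 1,074,940 L.
[OCl⁻]/[HOCl] = 10^(pH − pKa) = 10^(7.61 − 7.42) = 1.549; fraction as HOCl = 1/(1 + 1.549) = 0.3923.
Free chlorine required for 1.53 ppm HOCl: 1.53 / 0.3923 = 3.9 ppm.
FC to add: 3.9 − 0.4 = 3.5 mg/L as Cl₂.
Cl₂ equivalent: 3.5 mg/L × 1,074,940 L = 3762 g.
Product at 60.4% available Cl: 3762 / 0.604 = 6228 g.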